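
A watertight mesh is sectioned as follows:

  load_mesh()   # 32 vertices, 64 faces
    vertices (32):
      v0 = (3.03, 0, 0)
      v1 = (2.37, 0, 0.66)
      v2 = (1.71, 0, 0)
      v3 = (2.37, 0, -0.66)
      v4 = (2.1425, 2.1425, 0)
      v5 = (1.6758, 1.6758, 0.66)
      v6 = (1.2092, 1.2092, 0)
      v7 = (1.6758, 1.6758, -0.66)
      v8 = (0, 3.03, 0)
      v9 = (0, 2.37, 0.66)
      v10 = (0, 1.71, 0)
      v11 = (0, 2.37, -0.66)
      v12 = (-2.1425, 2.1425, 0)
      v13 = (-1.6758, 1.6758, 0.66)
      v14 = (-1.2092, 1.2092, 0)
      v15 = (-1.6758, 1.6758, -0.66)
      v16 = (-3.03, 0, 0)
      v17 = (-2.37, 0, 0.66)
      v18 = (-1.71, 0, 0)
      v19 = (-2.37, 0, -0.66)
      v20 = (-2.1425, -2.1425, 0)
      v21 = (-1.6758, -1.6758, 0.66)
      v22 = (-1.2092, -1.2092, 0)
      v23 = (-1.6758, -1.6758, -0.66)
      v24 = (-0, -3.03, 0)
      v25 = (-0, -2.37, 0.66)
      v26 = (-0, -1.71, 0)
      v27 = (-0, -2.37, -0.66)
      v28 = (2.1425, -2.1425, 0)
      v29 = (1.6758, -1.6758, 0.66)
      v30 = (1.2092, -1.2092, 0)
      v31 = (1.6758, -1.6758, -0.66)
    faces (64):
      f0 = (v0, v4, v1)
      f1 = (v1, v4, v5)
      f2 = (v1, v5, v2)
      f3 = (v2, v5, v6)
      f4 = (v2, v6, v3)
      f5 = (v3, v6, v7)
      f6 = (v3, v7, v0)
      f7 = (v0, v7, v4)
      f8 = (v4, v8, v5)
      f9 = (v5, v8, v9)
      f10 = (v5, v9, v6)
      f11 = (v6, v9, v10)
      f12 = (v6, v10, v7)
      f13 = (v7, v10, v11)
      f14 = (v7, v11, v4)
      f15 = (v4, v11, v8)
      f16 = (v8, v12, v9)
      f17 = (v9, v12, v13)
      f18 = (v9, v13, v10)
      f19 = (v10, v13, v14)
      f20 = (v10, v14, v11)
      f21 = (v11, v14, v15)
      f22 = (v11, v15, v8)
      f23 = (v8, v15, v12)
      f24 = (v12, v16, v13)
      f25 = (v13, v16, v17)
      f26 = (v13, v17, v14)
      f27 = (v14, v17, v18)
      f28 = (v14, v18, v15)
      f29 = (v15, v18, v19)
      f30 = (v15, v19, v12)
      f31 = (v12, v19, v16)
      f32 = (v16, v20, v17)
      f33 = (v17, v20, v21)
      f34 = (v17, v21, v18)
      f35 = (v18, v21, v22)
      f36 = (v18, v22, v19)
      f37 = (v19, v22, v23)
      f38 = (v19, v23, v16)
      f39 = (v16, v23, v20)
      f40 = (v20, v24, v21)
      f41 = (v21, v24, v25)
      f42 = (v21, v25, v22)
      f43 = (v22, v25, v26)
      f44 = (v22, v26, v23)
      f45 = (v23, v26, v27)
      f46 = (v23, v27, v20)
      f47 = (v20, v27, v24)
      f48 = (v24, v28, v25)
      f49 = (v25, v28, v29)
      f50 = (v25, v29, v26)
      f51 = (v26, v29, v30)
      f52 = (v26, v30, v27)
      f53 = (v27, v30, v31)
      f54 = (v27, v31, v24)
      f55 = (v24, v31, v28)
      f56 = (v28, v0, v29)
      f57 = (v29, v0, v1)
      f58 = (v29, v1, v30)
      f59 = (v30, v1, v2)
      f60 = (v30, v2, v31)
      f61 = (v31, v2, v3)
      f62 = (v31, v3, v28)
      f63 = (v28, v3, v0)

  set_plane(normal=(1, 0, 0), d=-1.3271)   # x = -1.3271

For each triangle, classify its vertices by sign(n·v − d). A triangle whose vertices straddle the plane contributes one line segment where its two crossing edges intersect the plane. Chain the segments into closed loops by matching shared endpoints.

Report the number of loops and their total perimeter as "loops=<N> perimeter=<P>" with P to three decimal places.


Straddling triangles (20 of 64):
  (v8,v12,v9) [+-+] → (-1.3271, 2.48027, 0)–(-1.3271, 2.22908, 0.251185)  len=0.3552
  (v9,v12,v13) [+--] → (-1.3271, 2.22908, 0.251185)–(-1.3271, 1.82025, 0.66)  len=0.5782
  (v9,v13,v10) [+-+] → (-1.3271, 1.82025, 0.66)–(-1.3271, 1.68292, 0.522667)  len=0.1942
  (v10,v13,v14) [+-+] → (-1.3271, 1.68292, 0.522667)–(-1.3271, 1.3271, 0.166768)  len=0.5033
  (v11,v14,v15) [++-] → (-1.3271, 1.3271, -0.166768)–(-1.3271, 1.82025, -0.66)  len=0.6975
  (v11,v15,v8) [+-+] → (-1.3271, 1.82025, -0.66)–(-1.3271, 1.95758, -0.522667)  len=0.1942
  (v8,v15,v12) [+--] → (-1.3271, 1.95758, -0.522667)–(-1.3271, 2.48027, 0)  len=0.7392
  (v13,v17,v14) [--+] → (-1.3271, 1.08638, 0.0670348)–(-1.3271, 1.3271, 0.166768)  len=0.2606
  (v14,v17,v18) [+--] → (-1.3271, 1.08638, 0.0670348)–(-1.3271, 0.924526, 0)  len=0.1752
  (v14,v18,v15) [+--] → (-1.3271, 0.924526, 0)–(-1.3271, 1.3271, -0.166768)  len=0.4357
  (v18,v21,v22) [--+] → (-1.3271, -1.3271, 0.166768)–(-1.3271, -0.924526, 0)  len=0.4357
  (v18,v22,v19) [-+-] → (-1.3271, -0.924526, 0)–(-1.3271, -1.08638, -0.0670348)  len=0.1752
  (v19,v22,v23) [-+-] → (-1.3271, -1.08638, -0.0670348)–(-1.3271, -1.3271, -0.166768)  len=0.2606
  (v20,v24,v21) [-+-] → (-1.3271, -2.48027, 0)–(-1.3271, -1.95758, 0.522667)  len=0.7392
  (v21,v24,v25) [-++] → (-1.3271, -1.95758, 0.522667)–(-1.3271, -1.82025, 0.66)  len=0.1942
  (v21,v25,v22) [-++] → (-1.3271, -1.82025, 0.66)–(-1.3271, -1.3271, 0.166768)  len=0.6975
  (v22,v26,v23) [++-] → (-1.3271, -1.68292, -0.522667)–(-1.3271, -1.3271, -0.166768)  len=0.5033
  (v23,v26,v27) [-++] → (-1.3271, -1.68292, -0.522667)–(-1.3271, -1.82025, -0.66)  len=0.1942
  (v23,v27,v20) [-+-] → (-1.3271, -1.82025, -0.66)–(-1.3271, -2.22908, -0.251185)  len=0.5782
  (v20,v27,v24) [-++] → (-1.3271, -2.22908, -0.251185)–(-1.3271, -2.48027, 0)  len=0.3552

Chained into 2 loop(s):
  loop 1: 10 segments, perimeter = 4.1332
  loop 2: 10 segments, perimeter = 4.1332
Total perimeter = 8.266

loops=2 perimeter=8.266


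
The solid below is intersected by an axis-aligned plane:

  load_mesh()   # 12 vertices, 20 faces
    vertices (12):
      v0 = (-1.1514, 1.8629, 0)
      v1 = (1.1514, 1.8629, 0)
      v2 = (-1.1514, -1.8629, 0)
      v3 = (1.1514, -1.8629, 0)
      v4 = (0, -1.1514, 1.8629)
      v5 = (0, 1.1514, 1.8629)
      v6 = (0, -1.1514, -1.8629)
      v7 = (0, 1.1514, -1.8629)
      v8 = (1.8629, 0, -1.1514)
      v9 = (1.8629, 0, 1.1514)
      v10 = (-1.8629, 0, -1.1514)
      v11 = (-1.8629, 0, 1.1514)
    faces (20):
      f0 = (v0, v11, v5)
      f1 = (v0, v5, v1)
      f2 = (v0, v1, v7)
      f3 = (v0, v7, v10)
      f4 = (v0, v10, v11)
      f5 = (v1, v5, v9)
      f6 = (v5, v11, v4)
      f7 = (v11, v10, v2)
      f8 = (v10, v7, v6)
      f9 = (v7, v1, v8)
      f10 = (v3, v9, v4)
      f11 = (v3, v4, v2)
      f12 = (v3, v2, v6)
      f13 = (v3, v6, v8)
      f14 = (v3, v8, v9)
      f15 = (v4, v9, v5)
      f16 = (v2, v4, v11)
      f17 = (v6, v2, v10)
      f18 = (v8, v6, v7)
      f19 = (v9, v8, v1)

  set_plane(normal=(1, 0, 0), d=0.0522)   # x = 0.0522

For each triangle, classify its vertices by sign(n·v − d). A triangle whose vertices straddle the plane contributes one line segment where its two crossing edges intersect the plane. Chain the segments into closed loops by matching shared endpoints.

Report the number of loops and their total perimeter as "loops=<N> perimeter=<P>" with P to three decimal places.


loops=1 perimeter=12.456

Straddling triangles (10 of 20):
  (v0,v5,v1) [--+] → (0.0522, 1.18366, 1.77844)–(0.0522, 1.8629, 0)  len=1.9037
  (v0,v1,v7) [-+-] → (0.0522, 1.8629, 0)–(0.0522, 1.18366, -1.77844)  len=1.9037
  (v1,v5,v9) [+-+] → (0.0522, 1.18366, 1.77844)–(0.0522, 1.11914, 1.84296)  len=0.0912
  (v7,v1,v8) [-++] → (0.0522, 1.18366, -1.77844)–(0.0522, 1.11914, -1.84296)  len=0.0912
  (v3,v9,v4) [++-] → (0.0522, -1.11914, 1.84296)–(0.0522, -1.18366, 1.77844)  len=0.0912
  (v3,v4,v2) [+--] → (0.0522, -1.18366, 1.77844)–(0.0522, -1.8629, 0)  len=1.9037
  (v3,v2,v6) [+--] → (0.0522, -1.8629, 0)–(0.0522, -1.18366, -1.77844)  len=1.9037
  (v3,v6,v8) [+-+] → (0.0522, -1.18366, -1.77844)–(0.0522, -1.11914, -1.84296)  len=0.0912
  (v4,v9,v5) [-+-] → (0.0522, -1.11914, 1.84296)–(0.0522, 1.11914, 1.84296)  len=2.2383
  (v8,v6,v7) [+--] → (0.0522, -1.11914, -1.84296)–(0.0522, 1.11914, -1.84296)  len=2.2383

Chained into 1 loop(s):
  loop 1: 10 segments, perimeter = 12.4565
Total perimeter = 12.456


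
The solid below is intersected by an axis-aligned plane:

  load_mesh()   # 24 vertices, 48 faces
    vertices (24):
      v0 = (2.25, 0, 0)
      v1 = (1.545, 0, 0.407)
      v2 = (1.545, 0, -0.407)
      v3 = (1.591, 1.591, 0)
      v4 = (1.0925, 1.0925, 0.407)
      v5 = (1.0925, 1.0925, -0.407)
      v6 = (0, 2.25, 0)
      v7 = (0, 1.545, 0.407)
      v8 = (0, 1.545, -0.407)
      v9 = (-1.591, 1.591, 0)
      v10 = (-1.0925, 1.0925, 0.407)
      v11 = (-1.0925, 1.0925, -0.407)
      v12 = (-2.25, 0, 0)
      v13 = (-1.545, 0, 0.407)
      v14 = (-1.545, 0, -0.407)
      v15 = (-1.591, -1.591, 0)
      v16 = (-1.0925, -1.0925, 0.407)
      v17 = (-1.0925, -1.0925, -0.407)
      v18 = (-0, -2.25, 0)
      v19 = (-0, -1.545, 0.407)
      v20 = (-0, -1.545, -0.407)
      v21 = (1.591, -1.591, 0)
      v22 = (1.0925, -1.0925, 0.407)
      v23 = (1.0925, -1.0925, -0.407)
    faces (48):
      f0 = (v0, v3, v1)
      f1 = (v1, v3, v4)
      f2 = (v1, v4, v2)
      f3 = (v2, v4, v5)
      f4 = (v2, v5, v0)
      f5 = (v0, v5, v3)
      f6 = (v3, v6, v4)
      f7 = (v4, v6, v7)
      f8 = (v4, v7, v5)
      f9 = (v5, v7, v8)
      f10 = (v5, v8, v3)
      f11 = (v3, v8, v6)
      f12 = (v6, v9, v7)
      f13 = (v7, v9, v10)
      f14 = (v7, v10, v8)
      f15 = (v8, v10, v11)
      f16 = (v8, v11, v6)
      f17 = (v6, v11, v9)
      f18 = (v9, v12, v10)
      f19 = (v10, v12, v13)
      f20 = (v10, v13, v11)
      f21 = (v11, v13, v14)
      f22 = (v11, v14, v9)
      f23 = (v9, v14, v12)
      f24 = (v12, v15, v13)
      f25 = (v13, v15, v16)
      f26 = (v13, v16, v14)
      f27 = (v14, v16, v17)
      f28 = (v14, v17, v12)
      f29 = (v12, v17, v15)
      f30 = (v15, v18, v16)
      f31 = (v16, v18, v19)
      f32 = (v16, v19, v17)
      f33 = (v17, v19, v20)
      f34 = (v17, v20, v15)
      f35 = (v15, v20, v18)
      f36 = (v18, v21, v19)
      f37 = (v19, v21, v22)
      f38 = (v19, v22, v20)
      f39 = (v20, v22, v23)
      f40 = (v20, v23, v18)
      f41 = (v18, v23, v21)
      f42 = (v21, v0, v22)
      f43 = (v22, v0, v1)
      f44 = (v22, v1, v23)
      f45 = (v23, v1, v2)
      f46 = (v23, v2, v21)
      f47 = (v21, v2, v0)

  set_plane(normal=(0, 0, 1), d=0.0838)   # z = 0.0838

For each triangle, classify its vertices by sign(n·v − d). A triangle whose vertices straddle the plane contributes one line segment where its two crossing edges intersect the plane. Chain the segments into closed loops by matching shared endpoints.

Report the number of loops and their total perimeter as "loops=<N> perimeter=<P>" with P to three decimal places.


loops=2 perimeter=22.348

Straddling triangles (32 of 48):
  (v0,v3,v1) [--+] → (1.58153, 1.26342, 0.0838)–(2.10484, 0, 0.0838)  len=1.3675
  (v1,v3,v4) [+-+] → (1.58153, 1.26342, 0.0838)–(1.48836, 1.48836, 0.0838)  len=0.2435
  (v1,v4,v2) [++-] → (1.27217, 0.658721, 0.0838)–(1.545, 0, 0.0838)  len=0.7130
  (v2,v4,v5) [-+-] → (1.27217, 0.658721, 0.0838)–(1.0925, 1.0925, 0.0838)  len=0.4695
  (v3,v6,v4) [--+] → (0.224942, 2.01167, 0.0838)–(1.48836, 1.48836, 0.0838)  len=1.3675
  (v4,v6,v7) [+-+] → (0.224942, 2.01167, 0.0838)–(0, 2.10484, 0.0838)  len=0.2435
  (v4,v7,v5) [++-] → (0.433779, 1.36533, 0.0838)–(1.0925, 1.0925, 0.0838)  len=0.7130
  (v5,v7,v8) [-+-] → (0.433779, 1.36533, 0.0838)–(0, 1.545, 0.0838)  len=0.4695
  (v6,v9,v7) [--+] → (-1.26342, 1.58153, 0.0838)–(0, 2.10484, 0.0838)  len=1.3675
  (v7,v9,v10) [+-+] → (-1.26342, 1.58153, 0.0838)–(-1.48836, 1.48836, 0.0838)  len=0.2435
  (v7,v10,v8) [++-] → (-0.658721, 1.27217, 0.0838)–(0, 1.545, 0.0838)  len=0.7130
  (v8,v10,v11) [-+-] → (-0.658721, 1.27217, 0.0838)–(-1.0925, 1.0925, 0.0838)  len=0.4695
  (v9,v12,v10) [--+] → (-2.01167, 0.224942, 0.0838)–(-1.48836, 1.48836, 0.0838)  len=1.3675
  (v10,v12,v13) [+-+] → (-2.01167, 0.224942, 0.0838)–(-2.10484, 0, 0.0838)  len=0.2435
  (v10,v13,v11) [++-] → (-1.36533, 0.433779, 0.0838)–(-1.0925, 1.0925, 0.0838)  len=0.7130
  (v11,v13,v14) [-+-] → (-1.36533, 0.433779, 0.0838)–(-1.545, 0, 0.0838)  len=0.4695
  (v12,v15,v13) [--+] → (-1.58153, -1.26342, 0.0838)–(-2.10484, 0, 0.0838)  len=1.3675
  (v13,v15,v16) [+-+] → (-1.58153, -1.26342, 0.0838)–(-1.48836, -1.48836, 0.0838)  len=0.2435
  (v13,v16,v14) [++-] → (-1.27217, -0.658721, 0.0838)–(-1.545, 0, 0.0838)  len=0.7130
  (v14,v16,v17) [-+-] → (-1.27217, -0.658721, 0.0838)–(-1.0925, -1.0925, 0.0838)  len=0.4695
  (v15,v18,v16) [--+] → (-0.224942, -2.01167, 0.0838)–(-1.48836, -1.48836, 0.0838)  len=1.3675
  (v16,v18,v19) [+-+] → (-0.224942, -2.01167, 0.0838)–(0, -2.10484, 0.0838)  len=0.2435
  (v16,v19,v17) [++-] → (-0.433779, -1.36533, 0.0838)–(-1.0925, -1.0925, 0.0838)  len=0.7130
  (v17,v19,v20) [-+-] → (-0.433779, -1.36533, 0.0838)–(0, -1.545, 0.0838)  len=0.4695
  (v18,v21,v19) [--+] → (1.26342, -1.58153, 0.0838)–(0, -2.10484, 0.0838)  len=1.3675
  (v19,v21,v22) [+-+] → (1.26342, -1.58153, 0.0838)–(1.48836, -1.48836, 0.0838)  len=0.2435
  (v19,v22,v20) [++-] → (0.658721, -1.27217, 0.0838)–(0, -1.545, 0.0838)  len=0.7130
  (v20,v22,v23) [-+-] → (0.658721, -1.27217, 0.0838)–(1.0925, -1.0925, 0.0838)  len=0.4695
  (v21,v0,v22) [--+] → (2.01167, -0.224942, 0.0838)–(1.48836, -1.48836, 0.0838)  len=1.3675
  (v22,v0,v1) [+-+] → (2.01167, -0.224942, 0.0838)–(2.10484, 0, 0.0838)  len=0.2435
  (v22,v1,v23) [++-] → (1.36533, -0.433779, 0.0838)–(1.0925, -1.0925, 0.0838)  len=0.7130
  (v23,v1,v2) [-+-] → (1.36533, -0.433779, 0.0838)–(1.545, 0, 0.0838)  len=0.4695

Chained into 2 loop(s):
  loop 1: 16 segments, perimeter = 12.8879
  loop 2: 16 segments, perimeter = 9.4600
Total perimeter = 22.348


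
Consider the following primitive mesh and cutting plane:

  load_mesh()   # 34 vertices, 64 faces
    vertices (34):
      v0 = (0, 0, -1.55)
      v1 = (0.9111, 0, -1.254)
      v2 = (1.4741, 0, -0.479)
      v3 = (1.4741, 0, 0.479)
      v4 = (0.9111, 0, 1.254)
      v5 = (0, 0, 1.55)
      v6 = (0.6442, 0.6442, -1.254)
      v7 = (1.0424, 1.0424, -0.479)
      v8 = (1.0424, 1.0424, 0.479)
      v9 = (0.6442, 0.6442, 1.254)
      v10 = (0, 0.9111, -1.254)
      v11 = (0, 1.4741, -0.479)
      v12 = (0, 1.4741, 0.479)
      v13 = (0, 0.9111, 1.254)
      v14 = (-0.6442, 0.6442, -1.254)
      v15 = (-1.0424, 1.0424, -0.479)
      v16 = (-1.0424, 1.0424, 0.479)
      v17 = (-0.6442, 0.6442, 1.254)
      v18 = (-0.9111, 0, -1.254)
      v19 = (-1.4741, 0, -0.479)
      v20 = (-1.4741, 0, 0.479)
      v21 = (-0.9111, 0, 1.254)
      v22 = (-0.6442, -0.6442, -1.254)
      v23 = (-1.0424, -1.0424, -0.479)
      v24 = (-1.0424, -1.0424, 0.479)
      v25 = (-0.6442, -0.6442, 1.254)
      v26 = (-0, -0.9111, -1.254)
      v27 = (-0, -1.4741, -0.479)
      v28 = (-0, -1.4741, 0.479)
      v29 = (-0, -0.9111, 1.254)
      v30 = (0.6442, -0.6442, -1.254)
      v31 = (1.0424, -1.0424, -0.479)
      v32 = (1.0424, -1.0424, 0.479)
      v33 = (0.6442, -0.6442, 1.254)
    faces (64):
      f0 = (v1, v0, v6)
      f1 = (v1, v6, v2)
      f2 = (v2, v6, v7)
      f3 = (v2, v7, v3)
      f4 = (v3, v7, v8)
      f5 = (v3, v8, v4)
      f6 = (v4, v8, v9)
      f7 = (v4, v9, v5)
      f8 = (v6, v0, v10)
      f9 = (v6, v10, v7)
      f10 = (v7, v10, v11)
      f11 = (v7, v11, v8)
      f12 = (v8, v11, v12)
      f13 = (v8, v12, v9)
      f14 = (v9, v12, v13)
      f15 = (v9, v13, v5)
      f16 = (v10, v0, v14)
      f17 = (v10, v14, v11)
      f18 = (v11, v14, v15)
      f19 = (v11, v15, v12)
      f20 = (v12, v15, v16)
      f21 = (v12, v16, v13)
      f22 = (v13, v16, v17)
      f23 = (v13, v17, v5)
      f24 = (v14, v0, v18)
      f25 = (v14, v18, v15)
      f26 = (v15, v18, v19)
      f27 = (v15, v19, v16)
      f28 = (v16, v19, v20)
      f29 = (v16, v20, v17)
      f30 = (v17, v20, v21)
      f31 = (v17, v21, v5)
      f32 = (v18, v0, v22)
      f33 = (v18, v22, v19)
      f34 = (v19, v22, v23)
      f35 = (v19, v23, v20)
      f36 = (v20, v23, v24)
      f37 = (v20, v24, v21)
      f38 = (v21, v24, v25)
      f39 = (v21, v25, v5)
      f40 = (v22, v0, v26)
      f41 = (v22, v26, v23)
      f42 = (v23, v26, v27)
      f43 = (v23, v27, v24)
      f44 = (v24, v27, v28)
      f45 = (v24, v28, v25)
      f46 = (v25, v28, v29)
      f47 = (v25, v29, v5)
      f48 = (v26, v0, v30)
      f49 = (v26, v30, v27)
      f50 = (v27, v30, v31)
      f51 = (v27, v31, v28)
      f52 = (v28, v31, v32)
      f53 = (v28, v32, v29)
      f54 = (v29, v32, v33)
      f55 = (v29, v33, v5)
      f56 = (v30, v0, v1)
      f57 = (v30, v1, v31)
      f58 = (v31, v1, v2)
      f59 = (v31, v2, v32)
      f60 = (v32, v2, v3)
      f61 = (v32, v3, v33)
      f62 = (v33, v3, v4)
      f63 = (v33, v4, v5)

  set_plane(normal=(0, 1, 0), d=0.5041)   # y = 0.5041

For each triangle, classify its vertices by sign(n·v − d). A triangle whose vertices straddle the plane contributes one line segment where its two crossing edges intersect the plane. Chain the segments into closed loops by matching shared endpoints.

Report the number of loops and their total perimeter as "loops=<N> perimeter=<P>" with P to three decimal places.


loops=1 perimeter=8.616

Straddling triangles (20 of 64):
  (v1,v0,v6) [--+] → (0.5041, 0.5041, -1.31837)–(0.702245, 0.5041, -1.254)  len=0.2083
  (v1,v6,v2) [-+-] → (0.702245, 0.5041, -1.254)–(0.824686, 0.5041, -1.08545)  len=0.2083
  (v2,v6,v7) [-++] → (0.824686, 0.5041, -1.08545)–(1.26533, 0.5041, -0.479)  len=0.7496
  (v2,v7,v3) [-+-] → (1.26533, 0.5041, -0.479)–(1.26533, 0.5041, 0.0157155)  len=0.4947
  (v3,v7,v8) [-++] → (1.26533, 0.5041, 0.0157155)–(1.26533, 0.5041, 0.479)  len=0.4633
  (v3,v8,v4) [-+-] → (1.26533, 0.5041, 0.479)–(0.974596, 0.5041, 0.879213)  len=0.4947
  (v4,v8,v9) [-++] → (0.974596, 0.5041, 0.879213)–(0.702245, 0.5041, 1.254)  len=0.4633
  (v4,v9,v5) [-+-] → (0.702245, 0.5041, 1.254)–(0.5041, 0.5041, 1.31837)  len=0.2083
  (v6,v0,v10) [+-+] → (0.5041, 0.5041, -1.31837)–(0, 0.5041, -1.38623)  len=0.5086
  (v9,v13,v5) [++-] → (0, 0.5041, 1.38623)–(0.5041, 0.5041, 1.31837)  len=0.5086
  (v10,v0,v14) [+-+] → (0, 0.5041, -1.38623)–(-0.5041, 0.5041, -1.31837)  len=0.5086
  (v13,v17,v5) [++-] → (-0.5041, 0.5041, 1.31837)–(0, 0.5041, 1.38623)  len=0.5086
  (v14,v0,v18) [+--] → (-0.5041, 0.5041, -1.31837)–(-0.702245, 0.5041, -1.254)  len=0.2083
  (v14,v18,v15) [+-+] → (-0.702245, 0.5041, -1.254)–(-0.974596, 0.5041, -0.879213)  len=0.4633
  (v15,v18,v19) [+--] → (-0.974596, 0.5041, -0.879213)–(-1.26533, 0.5041, -0.479)  len=0.4947
  (v15,v19,v16) [+-+] → (-1.26533, 0.5041, -0.479)–(-1.26533, 0.5041, -0.0157155)  len=0.4633
  (v16,v19,v20) [+--] → (-1.26533, 0.5041, -0.0157155)–(-1.26533, 0.5041, 0.479)  len=0.4947
  (v16,v20,v17) [+-+] → (-1.26533, 0.5041, 0.479)–(-0.824686, 0.5041, 1.08545)  len=0.7496
  (v17,v20,v21) [+--] → (-0.824686, 0.5041, 1.08545)–(-0.702245, 0.5041, 1.254)  len=0.2083
  (v17,v21,v5) [+--] → (-0.702245, 0.5041, 1.254)–(-0.5041, 0.5041, 1.31837)  len=0.2083

Chained into 1 loop(s):
  loop 1: 20 segments, perimeter = 8.6158
Total perimeter = 8.616


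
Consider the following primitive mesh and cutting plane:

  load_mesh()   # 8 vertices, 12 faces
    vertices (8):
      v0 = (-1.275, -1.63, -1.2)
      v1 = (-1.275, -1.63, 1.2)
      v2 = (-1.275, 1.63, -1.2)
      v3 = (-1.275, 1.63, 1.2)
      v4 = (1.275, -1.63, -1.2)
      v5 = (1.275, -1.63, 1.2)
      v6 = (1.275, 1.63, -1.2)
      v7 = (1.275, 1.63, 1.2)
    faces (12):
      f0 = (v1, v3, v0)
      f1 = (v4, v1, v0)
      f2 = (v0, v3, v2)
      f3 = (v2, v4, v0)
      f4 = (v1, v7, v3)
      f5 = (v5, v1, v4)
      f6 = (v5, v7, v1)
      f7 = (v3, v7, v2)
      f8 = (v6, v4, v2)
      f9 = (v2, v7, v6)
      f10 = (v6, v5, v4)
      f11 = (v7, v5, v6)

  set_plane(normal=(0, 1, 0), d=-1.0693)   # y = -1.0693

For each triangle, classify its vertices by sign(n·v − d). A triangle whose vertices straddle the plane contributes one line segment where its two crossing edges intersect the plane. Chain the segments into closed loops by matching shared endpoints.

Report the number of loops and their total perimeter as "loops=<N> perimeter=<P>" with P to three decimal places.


Straddling triangles (8 of 12):
  (v1,v3,v0) [-+-] → (-1.275, -1.0693, 1.2)–(-1.275, -1.0693, -0.787215)  len=1.9872
  (v0,v3,v2) [-++] → (-1.275, -1.0693, -0.787215)–(-1.275, -1.0693, -1.2)  len=0.4128
  (v2,v4,v0) [+--] → (0.836416, -1.0693, -1.2)–(-1.275, -1.0693, -1.2)  len=2.1114
  (v1,v7,v3) [-++] → (-0.836416, -1.0693, 1.2)–(-1.275, -1.0693, 1.2)  len=0.4386
  (v5,v7,v1) [-+-] → (1.275, -1.0693, 1.2)–(-0.836416, -1.0693, 1.2)  len=2.1114
  (v6,v4,v2) [+-+] → (1.275, -1.0693, -1.2)–(0.836416, -1.0693, -1.2)  len=0.4386
  (v6,v5,v4) [+--] → (1.275, -1.0693, 0.787215)–(1.275, -1.0693, -1.2)  len=1.9872
  (v7,v5,v6) [+-+] → (1.275, -1.0693, 1.2)–(1.275, -1.0693, 0.787215)  len=0.4128

Chained into 1 loop(s):
  loop 1: 8 segments, perimeter = 9.9000
Total perimeter = 9.900

loops=1 perimeter=9.900


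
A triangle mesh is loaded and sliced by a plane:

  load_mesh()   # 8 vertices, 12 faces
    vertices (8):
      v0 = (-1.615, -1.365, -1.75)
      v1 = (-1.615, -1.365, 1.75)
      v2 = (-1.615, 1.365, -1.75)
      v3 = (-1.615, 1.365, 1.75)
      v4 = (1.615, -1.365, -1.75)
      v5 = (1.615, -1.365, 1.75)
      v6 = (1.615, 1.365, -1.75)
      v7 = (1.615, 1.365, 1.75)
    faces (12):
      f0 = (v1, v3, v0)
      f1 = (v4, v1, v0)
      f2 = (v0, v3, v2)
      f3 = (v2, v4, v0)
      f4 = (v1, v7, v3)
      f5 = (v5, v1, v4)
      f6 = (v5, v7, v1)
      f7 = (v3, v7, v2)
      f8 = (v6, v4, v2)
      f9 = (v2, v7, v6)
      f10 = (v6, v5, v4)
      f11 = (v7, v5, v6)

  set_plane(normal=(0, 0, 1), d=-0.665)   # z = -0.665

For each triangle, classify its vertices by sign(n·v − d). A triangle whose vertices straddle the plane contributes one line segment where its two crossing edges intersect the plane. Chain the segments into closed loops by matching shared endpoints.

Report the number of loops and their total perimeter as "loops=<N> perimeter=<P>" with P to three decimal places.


Straddling triangles (8 of 12):
  (v1,v3,v0) [++-] → (-1.615, -0.5187, -0.665)–(-1.615, -1.365, -0.665)  len=0.8463
  (v4,v1,v0) [-+-] → (0.6137, -1.365, -0.665)–(-1.615, -1.365, -0.665)  len=2.2287
  (v0,v3,v2) [-+-] → (-1.615, -0.5187, -0.665)–(-1.615, 1.365, -0.665)  len=1.8837
  (v5,v1,v4) [++-] → (0.6137, -1.365, -0.665)–(1.615, -1.365, -0.665)  len=1.0013
  (v3,v7,v2) [++-] → (-0.6137, 1.365, -0.665)–(-1.615, 1.365, -0.665)  len=1.0013
  (v2,v7,v6) [-+-] → (-0.6137, 1.365, -0.665)–(1.615, 1.365, -0.665)  len=2.2287
  (v6,v5,v4) [-+-] → (1.615, 0.5187, -0.665)–(1.615, -1.365, -0.665)  len=1.8837
  (v7,v5,v6) [++-] → (1.615, 0.5187, -0.665)–(1.615, 1.365, -0.665)  len=0.8463

Chained into 1 loop(s):
  loop 1: 8 segments, perimeter = 11.9200
Total perimeter = 11.920

loops=1 perimeter=11.920


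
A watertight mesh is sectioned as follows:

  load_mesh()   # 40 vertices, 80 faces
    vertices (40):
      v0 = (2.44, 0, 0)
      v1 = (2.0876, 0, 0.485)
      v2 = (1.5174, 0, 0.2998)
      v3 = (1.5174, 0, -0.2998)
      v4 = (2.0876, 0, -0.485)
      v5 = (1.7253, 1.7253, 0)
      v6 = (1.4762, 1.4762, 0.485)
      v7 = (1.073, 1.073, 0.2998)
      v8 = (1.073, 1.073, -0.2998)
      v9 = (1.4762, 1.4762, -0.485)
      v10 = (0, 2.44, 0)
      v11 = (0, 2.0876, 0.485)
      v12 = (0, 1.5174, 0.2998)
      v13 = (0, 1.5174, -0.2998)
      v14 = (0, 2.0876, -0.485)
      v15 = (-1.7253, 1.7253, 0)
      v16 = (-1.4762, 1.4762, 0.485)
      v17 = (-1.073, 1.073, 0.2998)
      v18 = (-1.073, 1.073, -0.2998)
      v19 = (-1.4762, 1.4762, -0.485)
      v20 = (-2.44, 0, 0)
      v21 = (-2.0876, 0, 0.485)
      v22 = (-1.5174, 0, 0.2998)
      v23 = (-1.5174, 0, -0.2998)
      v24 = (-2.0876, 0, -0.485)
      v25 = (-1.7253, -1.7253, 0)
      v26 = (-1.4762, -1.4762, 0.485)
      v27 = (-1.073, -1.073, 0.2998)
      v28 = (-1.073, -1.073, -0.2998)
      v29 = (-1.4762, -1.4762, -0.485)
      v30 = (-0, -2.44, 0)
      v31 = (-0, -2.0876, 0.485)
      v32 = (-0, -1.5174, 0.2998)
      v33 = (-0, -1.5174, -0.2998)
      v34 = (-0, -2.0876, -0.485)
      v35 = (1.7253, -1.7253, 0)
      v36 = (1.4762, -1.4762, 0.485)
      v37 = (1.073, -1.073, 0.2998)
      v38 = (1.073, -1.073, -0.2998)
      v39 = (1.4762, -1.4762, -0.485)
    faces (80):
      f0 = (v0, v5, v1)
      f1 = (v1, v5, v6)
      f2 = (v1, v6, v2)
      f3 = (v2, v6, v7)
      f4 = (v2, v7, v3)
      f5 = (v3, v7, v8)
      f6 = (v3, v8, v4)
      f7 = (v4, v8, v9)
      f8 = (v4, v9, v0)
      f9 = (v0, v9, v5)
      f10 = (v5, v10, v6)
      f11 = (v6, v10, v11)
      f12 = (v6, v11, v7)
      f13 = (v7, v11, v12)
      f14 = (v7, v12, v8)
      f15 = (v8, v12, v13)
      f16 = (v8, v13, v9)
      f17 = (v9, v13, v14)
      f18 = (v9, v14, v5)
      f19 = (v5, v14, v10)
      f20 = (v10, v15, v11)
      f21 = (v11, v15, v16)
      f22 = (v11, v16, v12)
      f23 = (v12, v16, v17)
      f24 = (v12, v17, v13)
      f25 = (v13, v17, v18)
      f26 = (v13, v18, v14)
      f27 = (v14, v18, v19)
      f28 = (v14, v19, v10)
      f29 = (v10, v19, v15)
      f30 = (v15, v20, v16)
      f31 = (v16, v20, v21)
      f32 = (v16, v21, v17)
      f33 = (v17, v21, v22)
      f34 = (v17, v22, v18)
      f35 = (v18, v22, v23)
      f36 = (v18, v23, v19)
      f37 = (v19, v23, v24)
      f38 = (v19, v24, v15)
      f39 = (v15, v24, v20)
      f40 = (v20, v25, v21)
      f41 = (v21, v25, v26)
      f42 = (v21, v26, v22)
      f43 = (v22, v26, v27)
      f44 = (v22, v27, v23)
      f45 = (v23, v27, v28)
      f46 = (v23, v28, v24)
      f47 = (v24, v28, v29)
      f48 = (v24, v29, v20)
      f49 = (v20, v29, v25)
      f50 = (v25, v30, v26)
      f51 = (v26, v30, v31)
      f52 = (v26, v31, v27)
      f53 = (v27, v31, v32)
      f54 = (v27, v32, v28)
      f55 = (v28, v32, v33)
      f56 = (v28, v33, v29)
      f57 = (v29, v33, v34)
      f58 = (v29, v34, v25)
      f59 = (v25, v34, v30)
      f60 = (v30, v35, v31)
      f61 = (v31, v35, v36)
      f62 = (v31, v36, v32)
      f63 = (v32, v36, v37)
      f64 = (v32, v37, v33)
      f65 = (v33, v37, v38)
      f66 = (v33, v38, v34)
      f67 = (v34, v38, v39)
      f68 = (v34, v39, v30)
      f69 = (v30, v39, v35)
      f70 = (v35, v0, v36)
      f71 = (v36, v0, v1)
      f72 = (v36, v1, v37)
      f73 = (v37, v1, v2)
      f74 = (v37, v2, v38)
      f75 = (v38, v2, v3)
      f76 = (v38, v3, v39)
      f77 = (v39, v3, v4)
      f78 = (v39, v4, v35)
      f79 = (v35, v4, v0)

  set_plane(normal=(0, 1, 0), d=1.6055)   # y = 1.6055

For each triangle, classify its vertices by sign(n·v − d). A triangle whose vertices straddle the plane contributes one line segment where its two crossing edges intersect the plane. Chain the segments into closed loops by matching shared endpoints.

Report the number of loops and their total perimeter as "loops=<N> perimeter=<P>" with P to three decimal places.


Straddling triangles (18 of 80):
  (v0,v5,v1) [-+-] → (1.77493, 1.6055, 0)–(1.75046, 1.6055, 0.033677)  len=0.0416
  (v1,v5,v6) [-+-] → (1.75046, 1.6055, 0.033677)–(1.6055, 1.6055, 0.233252)  len=0.2467
  (v0,v9,v5) [--+] → (1.6055, 1.6055, -0.233252)–(1.77493, 1.6055, 0)  len=0.2883
  (v5,v10,v6) [++-] → (1.27816, 1.6055, 0.419934)–(1.6055, 1.6055, 0.233252)  len=0.3768
  (v6,v10,v11) [-++] → (1.27816, 1.6055, 0.419934)–(1.16401, 1.6055, 0.485)  len=0.1314
  (v6,v11,v7) [-+-] → (1.16401, 1.6055, 0.485)–(0.509849, 1.6055, 0.397)  len=0.6601
  (v7,v11,v12) [-+-] → (0.509849, 1.6055, 0.397)–(0, 1.6055, 0.328415)  len=0.5144
  (v9,v13,v14) [--+] → (0, 1.6055, -0.328415)–(1.16401, 1.6055, -0.485)  len=1.1745
  (v9,v14,v5) [-++] → (1.16401, 1.6055, -0.485)–(1.6055, 1.6055, -0.233252)  len=0.5082
  (v11,v15,v16) [++-] → (-1.6055, 1.6055, 0.233252)–(-1.16401, 1.6055, 0.485)  len=0.5082
  (v11,v16,v12) [+--] → (-1.16401, 1.6055, 0.485)–(0, 1.6055, 0.328415)  len=1.1745
  (v13,v18,v14) [--+] → (-0.509849, 1.6055, -0.397)–(0, 1.6055, -0.328415)  len=0.5144
  (v14,v18,v19) [+--] → (-0.509849, 1.6055, -0.397)–(-1.16401, 1.6055, -0.485)  len=0.6601
  (v14,v19,v10) [+-+] → (-1.16401, 1.6055, -0.485)–(-1.27816, 1.6055, -0.419934)  len=0.1314
  (v10,v19,v15) [+-+] → (-1.27816, 1.6055, -0.419934)–(-1.6055, 1.6055, -0.233252)  len=0.3768
  (v15,v20,v16) [+--] → (-1.77493, 1.6055, 0)–(-1.6055, 1.6055, 0.233252)  len=0.2883
  (v19,v24,v15) [--+] → (-1.75046, 1.6055, -0.033677)–(-1.6055, 1.6055, -0.233252)  len=0.2467
  (v15,v24,v20) [+--] → (-1.75046, 1.6055, -0.033677)–(-1.77493, 1.6055, 0)  len=0.0416

Chained into 1 loop(s):
  loop 1: 18 segments, perimeter = 7.8840
Total perimeter = 7.884

loops=1 perimeter=7.884


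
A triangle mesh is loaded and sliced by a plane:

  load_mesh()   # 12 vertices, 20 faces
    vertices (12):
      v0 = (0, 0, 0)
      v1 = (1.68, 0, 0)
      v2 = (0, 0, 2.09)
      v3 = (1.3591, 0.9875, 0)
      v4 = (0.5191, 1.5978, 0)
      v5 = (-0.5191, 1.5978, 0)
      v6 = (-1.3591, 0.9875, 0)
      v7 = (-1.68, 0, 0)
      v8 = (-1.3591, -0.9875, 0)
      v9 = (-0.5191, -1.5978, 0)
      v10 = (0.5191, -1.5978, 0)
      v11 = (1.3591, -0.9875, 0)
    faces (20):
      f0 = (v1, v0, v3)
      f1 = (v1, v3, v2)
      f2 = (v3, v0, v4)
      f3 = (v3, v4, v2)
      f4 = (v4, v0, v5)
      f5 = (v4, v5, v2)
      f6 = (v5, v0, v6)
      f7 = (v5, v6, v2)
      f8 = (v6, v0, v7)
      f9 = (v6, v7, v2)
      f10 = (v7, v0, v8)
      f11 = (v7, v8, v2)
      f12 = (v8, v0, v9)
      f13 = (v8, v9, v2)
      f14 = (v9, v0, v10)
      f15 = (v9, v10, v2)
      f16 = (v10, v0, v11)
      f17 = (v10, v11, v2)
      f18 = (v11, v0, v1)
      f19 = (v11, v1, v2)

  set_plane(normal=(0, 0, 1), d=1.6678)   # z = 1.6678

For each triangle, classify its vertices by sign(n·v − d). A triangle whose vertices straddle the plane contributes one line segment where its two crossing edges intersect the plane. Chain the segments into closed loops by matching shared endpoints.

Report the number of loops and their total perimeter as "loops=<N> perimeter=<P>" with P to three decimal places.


Straddling triangles (10 of 20):
  (v1,v3,v2) [--+] → (0.274551, 0.199484, 1.6678)–(0.339376, 0, 1.6678)  len=0.2098
  (v3,v4,v2) [--+] → (0.104863, 0.322771, 1.6678)–(0.274551, 0.199484, 1.6678)  len=0.2097
  (v4,v5,v2) [--+] → (-0.104863, 0.322771, 1.6678)–(0.104863, 0.322771, 1.6678)  len=0.2097
  (v5,v6,v2) [--+] → (-0.274551, 0.199484, 1.6678)–(-0.104863, 0.322771, 1.6678)  len=0.2097
  (v6,v7,v2) [--+] → (-0.339376, 0, 1.6678)–(-0.274551, 0.199484, 1.6678)  len=0.2098
  (v7,v8,v2) [--+] → (-0.274551, -0.199484, 1.6678)–(-0.339376, 0, 1.6678)  len=0.2098
  (v8,v9,v2) [--+] → (-0.104863, -0.322771, 1.6678)–(-0.274551, -0.199484, 1.6678)  len=0.2097
  (v9,v10,v2) [--+] → (0.104863, -0.322771, 1.6678)–(-0.104863, -0.322771, 1.6678)  len=0.2097
  (v10,v11,v2) [--+] → (0.274551, -0.199484, 1.6678)–(0.104863, -0.322771, 1.6678)  len=0.2097
  (v11,v1,v2) [--+] → (0.339376, 0, 1.6678)–(0.274551, -0.199484, 1.6678)  len=0.2098

Chained into 1 loop(s):
  loop 1: 10 segments, perimeter = 2.0975
Total perimeter = 2.097

loops=1 perimeter=2.097


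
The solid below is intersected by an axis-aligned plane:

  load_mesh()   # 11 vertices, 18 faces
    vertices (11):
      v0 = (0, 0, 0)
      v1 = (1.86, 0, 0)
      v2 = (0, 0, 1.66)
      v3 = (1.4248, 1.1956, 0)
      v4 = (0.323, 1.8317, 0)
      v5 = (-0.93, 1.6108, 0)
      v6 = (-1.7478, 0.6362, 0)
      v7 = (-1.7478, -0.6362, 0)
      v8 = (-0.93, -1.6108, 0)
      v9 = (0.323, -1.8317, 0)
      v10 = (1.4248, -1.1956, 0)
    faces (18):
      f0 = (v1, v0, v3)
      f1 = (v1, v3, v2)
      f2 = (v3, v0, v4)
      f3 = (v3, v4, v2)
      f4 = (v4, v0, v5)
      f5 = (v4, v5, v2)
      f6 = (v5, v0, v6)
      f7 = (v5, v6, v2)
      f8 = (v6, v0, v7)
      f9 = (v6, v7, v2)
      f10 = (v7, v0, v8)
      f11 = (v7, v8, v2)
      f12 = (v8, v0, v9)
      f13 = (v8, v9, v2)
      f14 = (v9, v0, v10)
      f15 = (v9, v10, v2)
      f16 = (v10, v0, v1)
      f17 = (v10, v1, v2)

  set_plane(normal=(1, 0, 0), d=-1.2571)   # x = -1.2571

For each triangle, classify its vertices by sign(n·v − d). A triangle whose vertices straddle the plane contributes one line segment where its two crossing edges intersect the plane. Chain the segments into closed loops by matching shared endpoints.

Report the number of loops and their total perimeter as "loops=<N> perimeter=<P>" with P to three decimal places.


Straddling triangles (6 of 18):
  (v5,v0,v6) [++-] → (-1.2571, 0.457585, 0)–(-1.2571, 1.22098, 0)  len=0.7634
  (v5,v6,v2) [+-+] → (-1.2571, 1.22098, 0)–(-1.2571, 0.457585, 0.46605)  len=0.8944
  (v6,v0,v7) [-+-] → (-1.2571, 0.457585, 0)–(-1.2571, -0.457585, 0)  len=0.9152
  (v6,v7,v2) [--+] → (-1.2571, -0.457585, 0.46605)–(-1.2571, 0.457585, 0.46605)  len=0.9152
  (v7,v0,v8) [-++] → (-1.2571, -0.457585, 0)–(-1.2571, -1.22098, 0)  len=0.7634
  (v7,v8,v2) [-++] → (-1.2571, -1.22098, 0)–(-1.2571, -0.457585, 0.46605)  len=0.8944

Chained into 1 loop(s):
  loop 1: 6 segments, perimeter = 5.1460
Total perimeter = 5.146

loops=1 perimeter=5.146


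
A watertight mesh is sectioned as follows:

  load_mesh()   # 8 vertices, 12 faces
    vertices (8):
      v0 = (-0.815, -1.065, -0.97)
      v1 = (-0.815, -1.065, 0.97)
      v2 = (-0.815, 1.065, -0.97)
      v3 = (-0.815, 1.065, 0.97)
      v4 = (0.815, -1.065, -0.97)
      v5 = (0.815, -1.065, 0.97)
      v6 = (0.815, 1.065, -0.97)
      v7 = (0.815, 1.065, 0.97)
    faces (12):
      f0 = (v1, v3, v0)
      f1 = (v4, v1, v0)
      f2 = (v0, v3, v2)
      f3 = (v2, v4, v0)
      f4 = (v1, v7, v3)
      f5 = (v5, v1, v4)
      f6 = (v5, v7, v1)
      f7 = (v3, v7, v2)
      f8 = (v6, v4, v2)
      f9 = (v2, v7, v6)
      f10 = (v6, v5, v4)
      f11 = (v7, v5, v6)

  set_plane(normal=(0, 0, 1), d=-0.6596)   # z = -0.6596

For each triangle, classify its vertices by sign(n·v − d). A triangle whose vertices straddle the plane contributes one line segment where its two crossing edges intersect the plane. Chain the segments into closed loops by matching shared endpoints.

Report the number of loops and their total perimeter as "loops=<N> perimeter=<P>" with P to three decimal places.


loops=1 perimeter=7.520

Straddling triangles (8 of 12):
  (v1,v3,v0) [++-] → (-0.815, -0.7242, -0.6596)–(-0.815, -1.065, -0.6596)  len=0.3408
  (v4,v1,v0) [-+-] → (0.5542, -1.065, -0.6596)–(-0.815, -1.065, -0.6596)  len=1.3692
  (v0,v3,v2) [-+-] → (-0.815, -0.7242, -0.6596)–(-0.815, 1.065, -0.6596)  len=1.7892
  (v5,v1,v4) [++-] → (0.5542, -1.065, -0.6596)–(0.815, -1.065, -0.6596)  len=0.2608
  (v3,v7,v2) [++-] → (-0.5542, 1.065, -0.6596)–(-0.815, 1.065, -0.6596)  len=0.2608
  (v2,v7,v6) [-+-] → (-0.5542, 1.065, -0.6596)–(0.815, 1.065, -0.6596)  len=1.3692
  (v6,v5,v4) [-+-] → (0.815, 0.7242, -0.6596)–(0.815, -1.065, -0.6596)  len=1.7892
  (v7,v5,v6) [++-] → (0.815, 0.7242, -0.6596)–(0.815, 1.065, -0.6596)  len=0.3408

Chained into 1 loop(s):
  loop 1: 8 segments, perimeter = 7.5200
Total perimeter = 7.520


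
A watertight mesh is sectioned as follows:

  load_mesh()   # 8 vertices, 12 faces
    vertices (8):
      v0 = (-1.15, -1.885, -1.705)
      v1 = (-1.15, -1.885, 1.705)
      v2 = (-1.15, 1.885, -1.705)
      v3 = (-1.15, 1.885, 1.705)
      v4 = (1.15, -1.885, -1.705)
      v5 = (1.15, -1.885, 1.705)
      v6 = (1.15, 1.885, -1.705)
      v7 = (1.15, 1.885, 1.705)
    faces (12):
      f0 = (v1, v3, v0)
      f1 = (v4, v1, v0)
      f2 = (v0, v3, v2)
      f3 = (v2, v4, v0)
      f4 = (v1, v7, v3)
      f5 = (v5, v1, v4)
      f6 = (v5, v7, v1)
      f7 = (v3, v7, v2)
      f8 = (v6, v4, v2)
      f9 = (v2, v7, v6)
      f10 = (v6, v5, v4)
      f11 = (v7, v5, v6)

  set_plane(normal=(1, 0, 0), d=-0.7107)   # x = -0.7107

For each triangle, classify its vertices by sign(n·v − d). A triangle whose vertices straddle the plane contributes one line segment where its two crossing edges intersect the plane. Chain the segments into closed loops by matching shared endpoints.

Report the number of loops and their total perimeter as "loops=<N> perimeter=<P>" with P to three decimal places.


loops=1 perimeter=14.360

Straddling triangles (8 of 12):
  (v4,v1,v0) [+--] → (-0.7107, -1.885, 1.05369)–(-0.7107, -1.885, -1.705)  len=2.7587
  (v2,v4,v0) [-+-] → (-0.7107, 1.16493, -1.705)–(-0.7107, -1.885, -1.705)  len=3.0499
  (v1,v7,v3) [-+-] → (-0.7107, -1.16493, 1.705)–(-0.7107, 1.885, 1.705)  len=3.0499
  (v5,v1,v4) [+-+] → (-0.7107, -1.885, 1.705)–(-0.7107, -1.885, 1.05369)  len=0.6513
  (v5,v7,v1) [++-] → (-0.7107, -1.16493, 1.705)–(-0.7107, -1.885, 1.705)  len=0.7201
  (v3,v7,v2) [-+-] → (-0.7107, 1.885, 1.705)–(-0.7107, 1.885, -1.05369)  len=2.7587
  (v6,v4,v2) [++-] → (-0.7107, 1.16493, -1.705)–(-0.7107, 1.885, -1.705)  len=0.7201
  (v2,v7,v6) [-++] → (-0.7107, 1.885, -1.05369)–(-0.7107, 1.885, -1.705)  len=0.6513

Chained into 1 loop(s):
  loop 1: 8 segments, perimeter = 14.3600
Total perimeter = 14.360


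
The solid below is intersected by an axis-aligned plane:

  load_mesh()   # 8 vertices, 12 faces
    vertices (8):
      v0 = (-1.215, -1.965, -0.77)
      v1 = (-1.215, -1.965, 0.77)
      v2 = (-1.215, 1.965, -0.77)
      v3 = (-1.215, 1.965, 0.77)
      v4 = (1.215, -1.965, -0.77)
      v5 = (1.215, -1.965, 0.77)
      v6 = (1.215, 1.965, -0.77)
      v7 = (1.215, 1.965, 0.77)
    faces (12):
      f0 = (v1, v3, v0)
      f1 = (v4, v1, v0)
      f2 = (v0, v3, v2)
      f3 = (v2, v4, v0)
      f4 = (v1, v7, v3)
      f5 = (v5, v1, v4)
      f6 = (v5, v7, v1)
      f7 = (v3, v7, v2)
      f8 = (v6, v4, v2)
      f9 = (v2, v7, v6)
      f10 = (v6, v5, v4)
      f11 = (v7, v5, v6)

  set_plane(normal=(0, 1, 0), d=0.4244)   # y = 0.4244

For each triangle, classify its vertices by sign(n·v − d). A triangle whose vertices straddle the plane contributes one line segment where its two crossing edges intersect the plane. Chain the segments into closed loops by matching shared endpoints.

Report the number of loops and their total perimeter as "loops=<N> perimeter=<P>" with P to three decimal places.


Straddling triangles (8 of 12):
  (v1,v3,v0) [-+-] → (-1.215, 0.4244, 0.77)–(-1.215, 0.4244, 0.166304)  len=0.6037
  (v0,v3,v2) [-++] → (-1.215, 0.4244, 0.166304)–(-1.215, 0.4244, -0.77)  len=0.9363
  (v2,v4,v0) [+--] → (-0.262415, 0.4244, -0.77)–(-1.215, 0.4244, -0.77)  len=0.9526
  (v1,v7,v3) [-++] → (0.262415, 0.4244, 0.77)–(-1.215, 0.4244, 0.77)  len=1.4774
  (v5,v7,v1) [-+-] → (1.215, 0.4244, 0.77)–(0.262415, 0.4244, 0.77)  len=0.9526
  (v6,v4,v2) [+-+] → (1.215, 0.4244, -0.77)–(-0.262415, 0.4244, -0.77)  len=1.4774
  (v6,v5,v4) [+--] → (1.215, 0.4244, -0.166304)–(1.215, 0.4244, -0.77)  len=0.6037
  (v7,v5,v6) [+-+] → (1.215, 0.4244, 0.77)–(1.215, 0.4244, -0.166304)  len=0.9363

Chained into 1 loop(s):
  loop 1: 8 segments, perimeter = 7.9400
Total perimeter = 7.940

loops=1 perimeter=7.940


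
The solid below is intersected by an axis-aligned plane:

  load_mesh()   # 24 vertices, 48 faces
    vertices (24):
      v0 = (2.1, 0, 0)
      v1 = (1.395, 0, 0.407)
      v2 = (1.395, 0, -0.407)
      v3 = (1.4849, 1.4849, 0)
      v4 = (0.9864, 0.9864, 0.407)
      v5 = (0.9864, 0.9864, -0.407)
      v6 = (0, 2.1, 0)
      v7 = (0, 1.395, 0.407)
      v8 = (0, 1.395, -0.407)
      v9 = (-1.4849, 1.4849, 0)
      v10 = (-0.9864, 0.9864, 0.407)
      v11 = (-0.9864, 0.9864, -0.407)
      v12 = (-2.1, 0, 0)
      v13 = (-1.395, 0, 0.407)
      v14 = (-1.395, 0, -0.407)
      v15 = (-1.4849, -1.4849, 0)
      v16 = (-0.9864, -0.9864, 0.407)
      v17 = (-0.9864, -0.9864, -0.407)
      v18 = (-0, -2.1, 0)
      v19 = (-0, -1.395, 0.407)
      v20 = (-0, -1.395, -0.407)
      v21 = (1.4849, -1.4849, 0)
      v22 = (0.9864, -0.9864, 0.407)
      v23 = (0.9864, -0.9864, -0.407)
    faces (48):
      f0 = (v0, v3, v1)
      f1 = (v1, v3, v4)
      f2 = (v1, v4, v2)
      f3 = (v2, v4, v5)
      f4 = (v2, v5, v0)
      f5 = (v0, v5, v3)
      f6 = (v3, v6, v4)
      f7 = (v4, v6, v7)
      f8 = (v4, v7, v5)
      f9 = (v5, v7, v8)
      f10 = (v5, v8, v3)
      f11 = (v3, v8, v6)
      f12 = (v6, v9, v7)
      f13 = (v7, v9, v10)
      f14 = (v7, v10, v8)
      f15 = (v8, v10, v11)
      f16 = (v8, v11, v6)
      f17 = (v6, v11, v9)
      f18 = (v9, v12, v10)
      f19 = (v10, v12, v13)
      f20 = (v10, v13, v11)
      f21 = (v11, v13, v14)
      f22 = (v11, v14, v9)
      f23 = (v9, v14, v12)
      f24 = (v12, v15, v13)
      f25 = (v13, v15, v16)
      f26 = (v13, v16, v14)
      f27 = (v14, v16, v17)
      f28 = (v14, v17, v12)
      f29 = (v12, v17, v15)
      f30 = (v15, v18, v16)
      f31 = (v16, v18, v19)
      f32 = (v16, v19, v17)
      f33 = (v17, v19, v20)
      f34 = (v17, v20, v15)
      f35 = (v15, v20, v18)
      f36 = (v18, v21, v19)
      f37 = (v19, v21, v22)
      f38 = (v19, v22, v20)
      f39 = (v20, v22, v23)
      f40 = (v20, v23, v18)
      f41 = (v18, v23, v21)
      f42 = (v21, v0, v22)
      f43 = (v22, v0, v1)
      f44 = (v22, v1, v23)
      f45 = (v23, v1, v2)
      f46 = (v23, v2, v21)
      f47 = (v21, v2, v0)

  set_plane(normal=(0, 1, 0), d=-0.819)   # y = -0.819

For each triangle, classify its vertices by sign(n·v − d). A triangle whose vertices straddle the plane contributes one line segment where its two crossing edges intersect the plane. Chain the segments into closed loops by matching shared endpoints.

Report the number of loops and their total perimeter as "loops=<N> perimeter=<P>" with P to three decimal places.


loops=2 perimeter=4.884

Straddling triangles (12 of 48):
  (v12,v15,v13) [+-+] → (-1.76074, -0.819, 0)–(-1.44458, -0.819, 0.182518)  len=0.3651
  (v13,v15,v16) [+--] → (-1.44458, -0.819, 0.182518)–(-1.05574, -0.819, 0.407)  len=0.4490
  (v13,v16,v14) [+-+] → (-1.05574, -0.819, 0.407)–(-1.05574, -0.819, 0.268858)  len=0.1381
  (v14,v16,v17) [+--] → (-1.05574, -0.819, 0.268858)–(-1.05574, -0.819, -0.407)  len=0.6759
  (v14,v17,v12) [+-+] → (-1.05574, -0.819, -0.407)–(-1.17539, -0.819, -0.337929)  len=0.1382
  (v12,v17,v15) [+--] → (-1.17539, -0.819, -0.337929)–(-1.76074, -0.819, 0)  len=0.6759
  (v21,v0,v22) [-+-] → (1.76074, -0.819, 0)–(1.17539, -0.819, 0.337929)  len=0.6759
  (v22,v0,v1) [-++] → (1.17539, -0.819, 0.337929)–(1.05574, -0.819, 0.407)  len=0.1382
  (v22,v1,v23) [-+-] → (1.05574, -0.819, 0.407)–(1.05574, -0.819, -0.268858)  len=0.6759
  (v23,v1,v2) [-++] → (1.05574, -0.819, -0.268858)–(1.05574, -0.819, -0.407)  len=0.1381
  (v23,v2,v21) [-+-] → (1.05574, -0.819, -0.407)–(1.44458, -0.819, -0.182518)  len=0.4490
  (v21,v2,v0) [-++] → (1.44458, -0.819, -0.182518)–(1.76074, -0.819, 0)  len=0.3651

Chained into 2 loop(s):
  loop 1: 6 segments, perimeter = 2.4421
  loop 2: 6 segments, perimeter = 2.4421
Total perimeter = 4.884
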